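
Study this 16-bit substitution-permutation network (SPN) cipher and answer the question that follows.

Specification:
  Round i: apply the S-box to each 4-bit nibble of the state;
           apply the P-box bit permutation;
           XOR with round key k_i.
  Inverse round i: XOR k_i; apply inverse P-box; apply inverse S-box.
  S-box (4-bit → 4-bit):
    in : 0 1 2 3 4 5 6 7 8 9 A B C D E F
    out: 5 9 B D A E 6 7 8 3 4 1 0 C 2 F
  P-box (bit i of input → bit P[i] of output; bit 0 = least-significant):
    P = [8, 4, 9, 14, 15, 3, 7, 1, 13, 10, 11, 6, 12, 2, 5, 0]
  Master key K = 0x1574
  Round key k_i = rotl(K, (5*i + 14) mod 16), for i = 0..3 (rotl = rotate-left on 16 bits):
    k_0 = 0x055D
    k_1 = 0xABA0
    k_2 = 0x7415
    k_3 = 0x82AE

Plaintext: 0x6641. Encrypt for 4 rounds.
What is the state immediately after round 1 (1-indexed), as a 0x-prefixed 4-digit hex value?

s_0 = plaintext = 0x6641
s_1 = Round(s_0, k_0) = 0x4873
s_2 = Round(s_1, k_1) = 0x686D
s_3 = Round(s_2, k_2) = 0x36F9
s_4 = Round(s_3, k_3) = 0x1F15

0x4873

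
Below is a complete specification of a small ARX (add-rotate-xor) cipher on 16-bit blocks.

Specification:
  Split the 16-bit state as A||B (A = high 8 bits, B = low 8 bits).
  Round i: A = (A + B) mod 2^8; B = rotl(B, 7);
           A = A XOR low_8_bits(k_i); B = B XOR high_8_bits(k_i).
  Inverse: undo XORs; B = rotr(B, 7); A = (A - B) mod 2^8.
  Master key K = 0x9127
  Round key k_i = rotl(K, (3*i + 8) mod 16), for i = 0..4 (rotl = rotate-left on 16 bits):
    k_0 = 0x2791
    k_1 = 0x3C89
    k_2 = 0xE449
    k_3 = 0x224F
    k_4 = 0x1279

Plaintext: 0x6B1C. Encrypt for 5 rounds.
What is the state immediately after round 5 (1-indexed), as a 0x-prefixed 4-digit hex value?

0x7B2F

s_0 = plaintext = 0x6B1C
s_1 = Round(s_0, k_0) = 0x1629
s_2 = Round(s_1, k_1) = 0xB6A8
s_3 = Round(s_2, k_2) = 0x17B0
s_4 = Round(s_3, k_3) = 0x887A
s_5 = Round(s_4, k_4) = 0x7B2F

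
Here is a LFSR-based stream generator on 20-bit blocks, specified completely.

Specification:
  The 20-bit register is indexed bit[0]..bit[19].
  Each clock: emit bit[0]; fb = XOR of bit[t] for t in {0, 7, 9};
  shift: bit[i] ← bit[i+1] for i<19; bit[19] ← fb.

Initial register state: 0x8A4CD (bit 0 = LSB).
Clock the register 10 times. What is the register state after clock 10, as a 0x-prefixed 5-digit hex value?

reg_0 = 0x8A4CD
clock 1: out=1, reg = 0x45266
clock 2: out=0, reg = 0xA2933
clock 3: out=1, reg = 0xD1499
clock 4: out=1, reg = 0x68A4C
clock 5: out=0, reg = 0xB4526
clock 6: out=0, reg = 0x5A293
clock 7: out=1, reg = 0xAD149
clock 8: out=1, reg = 0xD68A4
clock 9: out=0, reg = 0xEB452
clock 10: out=0, reg = 0x75A29

0x75A29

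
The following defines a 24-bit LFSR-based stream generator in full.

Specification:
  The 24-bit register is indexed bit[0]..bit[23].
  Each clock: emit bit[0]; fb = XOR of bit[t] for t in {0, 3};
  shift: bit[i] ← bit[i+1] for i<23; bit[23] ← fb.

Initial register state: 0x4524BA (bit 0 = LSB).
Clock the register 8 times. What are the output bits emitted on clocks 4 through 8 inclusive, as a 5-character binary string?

11101

reg_0 = 0x4524BA
clock 1: out=0, reg = 0xA2925D
clock 2: out=1, reg = 0x51492E
clock 3: out=0, reg = 0xA8A497
clock 4: out=1, reg = 0xD4524B
clock 5: out=1, reg = 0x6A2925
clock 6: out=1, reg = 0xB51492
clock 7: out=0, reg = 0x5A8A49
clock 8: out=1, reg = 0x2D4524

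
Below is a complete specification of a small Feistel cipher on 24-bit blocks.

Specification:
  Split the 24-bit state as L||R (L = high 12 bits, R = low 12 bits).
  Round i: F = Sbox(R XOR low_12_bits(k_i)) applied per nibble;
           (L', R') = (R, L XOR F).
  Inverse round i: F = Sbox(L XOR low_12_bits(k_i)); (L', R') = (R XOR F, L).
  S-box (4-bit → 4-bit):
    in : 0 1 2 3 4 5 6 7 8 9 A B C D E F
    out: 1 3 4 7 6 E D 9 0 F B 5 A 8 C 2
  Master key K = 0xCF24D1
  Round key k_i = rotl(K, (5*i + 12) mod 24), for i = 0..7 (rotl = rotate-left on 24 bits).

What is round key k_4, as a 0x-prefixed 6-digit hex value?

K = 0xCF24D1
k_0 = rotl(K, (5*0+12) mod 24) = rotl(K, 12) = 0x4D1CF2
k_1 = rotl(K, (5*1+12) mod 24) = rotl(K, 17) = 0xA39E49
k_2 = rotl(K, (5*2+12) mod 24) = rotl(K, 22) = 0x73C934
k_3 = rotl(K, (5*3+12) mod 24) = rotl(K, 3) = 0x79268E
k_4 = rotl(K, (5*4+12) mod 24) = rotl(K, 8) = 0x24D1CF

0x24D1CF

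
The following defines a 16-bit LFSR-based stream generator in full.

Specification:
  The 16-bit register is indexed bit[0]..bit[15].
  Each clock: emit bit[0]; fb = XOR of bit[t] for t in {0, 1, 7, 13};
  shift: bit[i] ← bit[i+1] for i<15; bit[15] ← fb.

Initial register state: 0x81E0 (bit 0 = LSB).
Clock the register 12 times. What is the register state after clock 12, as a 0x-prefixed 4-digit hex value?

reg_0 = 0x81E0
clock 1: out=0, reg = 0xC0F0
clock 2: out=0, reg = 0xE078
clock 3: out=0, reg = 0xF03C
clock 4: out=0, reg = 0xF81E
clock 5: out=0, reg = 0x7C0F
clock 6: out=1, reg = 0xBE07
clock 7: out=1, reg = 0xDF03
clock 8: out=1, reg = 0x6F81
clock 9: out=1, reg = 0xB7C0
clock 10: out=0, reg = 0x5BE0
clock 11: out=0, reg = 0xADF0
clock 12: out=0, reg = 0x56F8

0x56F8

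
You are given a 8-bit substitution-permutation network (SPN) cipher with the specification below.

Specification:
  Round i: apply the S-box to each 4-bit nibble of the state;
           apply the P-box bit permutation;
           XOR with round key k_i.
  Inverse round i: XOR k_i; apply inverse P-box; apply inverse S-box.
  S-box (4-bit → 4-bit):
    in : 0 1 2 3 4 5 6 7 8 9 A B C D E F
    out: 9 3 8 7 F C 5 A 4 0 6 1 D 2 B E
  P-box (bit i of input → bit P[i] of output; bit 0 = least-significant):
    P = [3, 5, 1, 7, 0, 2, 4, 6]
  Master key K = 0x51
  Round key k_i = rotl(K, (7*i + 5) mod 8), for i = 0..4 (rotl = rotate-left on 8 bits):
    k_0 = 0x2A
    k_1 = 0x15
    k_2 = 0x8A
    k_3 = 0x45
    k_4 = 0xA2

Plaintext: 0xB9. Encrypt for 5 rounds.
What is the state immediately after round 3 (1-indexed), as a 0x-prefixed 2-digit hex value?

s_0 = plaintext = 0xB9
s_1 = Round(s_0, k_0) = 0x2B
s_2 = Round(s_1, k_1) = 0x5D
s_3 = Round(s_2, k_2) = 0xFA
s_4 = Round(s_3, k_3) = 0x33
s_5 = Round(s_4, k_4) = 0x9D

0xFA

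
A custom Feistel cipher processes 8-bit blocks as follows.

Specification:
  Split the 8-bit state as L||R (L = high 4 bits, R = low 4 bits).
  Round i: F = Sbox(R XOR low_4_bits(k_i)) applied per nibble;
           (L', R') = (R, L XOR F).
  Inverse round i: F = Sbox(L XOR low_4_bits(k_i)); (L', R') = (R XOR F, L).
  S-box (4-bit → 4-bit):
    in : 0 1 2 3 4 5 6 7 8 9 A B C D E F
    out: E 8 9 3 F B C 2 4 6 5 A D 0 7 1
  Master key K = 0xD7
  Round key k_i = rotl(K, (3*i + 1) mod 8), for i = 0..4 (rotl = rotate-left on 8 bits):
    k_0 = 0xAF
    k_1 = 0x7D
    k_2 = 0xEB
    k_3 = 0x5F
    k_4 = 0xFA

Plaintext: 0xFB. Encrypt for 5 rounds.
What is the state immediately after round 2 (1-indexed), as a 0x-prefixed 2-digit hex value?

s_0 = plaintext = 0xFB
s_1 = Round(s_0, k_0) = 0xB0
s_2 = Round(s_1, k_1) = 0x0B
s_3 = Round(s_2, k_2) = 0xBE
s_4 = Round(s_3, k_3) = 0xE3
s_5 = Round(s_4, k_4) = 0x38

0x0B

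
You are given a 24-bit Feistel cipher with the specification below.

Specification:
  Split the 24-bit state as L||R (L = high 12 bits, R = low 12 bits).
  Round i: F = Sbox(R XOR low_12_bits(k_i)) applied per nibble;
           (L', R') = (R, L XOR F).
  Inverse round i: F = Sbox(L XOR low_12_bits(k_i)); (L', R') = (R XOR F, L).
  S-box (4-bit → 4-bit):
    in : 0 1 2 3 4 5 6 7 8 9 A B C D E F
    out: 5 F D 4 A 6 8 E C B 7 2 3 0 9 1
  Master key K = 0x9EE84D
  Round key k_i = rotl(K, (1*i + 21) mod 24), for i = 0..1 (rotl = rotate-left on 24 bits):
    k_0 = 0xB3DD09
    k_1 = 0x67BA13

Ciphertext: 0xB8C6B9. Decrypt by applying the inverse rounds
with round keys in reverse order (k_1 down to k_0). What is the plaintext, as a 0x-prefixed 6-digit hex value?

0x1D3908

s_0 = ciphertext = 0xB8C6B9
s_1 = InvRound(s_0, k_1) = 0x908B8C
s_2 = InvRound(s_1, k_0) = 0x1D3908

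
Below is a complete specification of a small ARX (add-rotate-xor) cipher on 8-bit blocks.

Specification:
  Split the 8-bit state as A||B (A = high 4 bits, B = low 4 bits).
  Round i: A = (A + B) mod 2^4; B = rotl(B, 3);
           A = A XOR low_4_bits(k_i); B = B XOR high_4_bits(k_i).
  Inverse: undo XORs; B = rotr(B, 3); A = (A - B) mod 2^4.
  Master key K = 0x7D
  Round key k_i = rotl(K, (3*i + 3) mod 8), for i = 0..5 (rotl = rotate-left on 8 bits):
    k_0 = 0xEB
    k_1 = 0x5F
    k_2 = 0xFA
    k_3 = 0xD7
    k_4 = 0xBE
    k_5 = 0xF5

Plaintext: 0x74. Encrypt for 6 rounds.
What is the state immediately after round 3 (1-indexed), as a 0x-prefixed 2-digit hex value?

0xC6

s_0 = plaintext = 0x74
s_1 = Round(s_0, k_0) = 0x0C
s_2 = Round(s_1, k_1) = 0x33
s_3 = Round(s_2, k_2) = 0xC6
s_4 = Round(s_3, k_3) = 0x5E
s_5 = Round(s_4, k_4) = 0xDC
s_6 = Round(s_5, k_5) = 0xC9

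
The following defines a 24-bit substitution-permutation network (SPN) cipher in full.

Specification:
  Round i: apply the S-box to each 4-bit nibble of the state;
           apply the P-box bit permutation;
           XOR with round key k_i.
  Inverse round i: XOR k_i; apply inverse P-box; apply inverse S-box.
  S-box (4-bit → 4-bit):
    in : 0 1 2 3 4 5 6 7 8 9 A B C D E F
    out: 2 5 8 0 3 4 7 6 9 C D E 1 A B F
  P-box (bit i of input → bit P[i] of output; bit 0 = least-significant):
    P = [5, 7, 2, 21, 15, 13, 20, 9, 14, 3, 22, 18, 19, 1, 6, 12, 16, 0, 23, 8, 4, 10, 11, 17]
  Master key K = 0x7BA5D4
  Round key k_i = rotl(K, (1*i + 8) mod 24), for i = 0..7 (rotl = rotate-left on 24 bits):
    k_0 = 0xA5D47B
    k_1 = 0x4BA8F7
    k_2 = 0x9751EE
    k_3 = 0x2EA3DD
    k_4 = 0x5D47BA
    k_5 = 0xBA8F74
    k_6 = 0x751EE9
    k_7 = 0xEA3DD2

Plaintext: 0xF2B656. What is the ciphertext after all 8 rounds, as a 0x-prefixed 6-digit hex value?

0x57CEA6

s_0 = plaintext = 0xF2B656
s_1 = Round(s_0, k_0) = 0xF78985
s_2 = Round(s_1, k_1) = 0x8536E2
s_3 = Round(s_2, k_2) = 0x75B3F6
s_4 = Round(s_3, k_3) = 0xBE1D3B
s_5 = Round(s_4, k_4) = 0x724A77
s_6 = Round(s_5, k_5) = 0xE6E2F2
s_7 = Round(s_6, k_6) = 0xCAA8FA
s_8 = Round(s_7, k_7) = 0x57CEA6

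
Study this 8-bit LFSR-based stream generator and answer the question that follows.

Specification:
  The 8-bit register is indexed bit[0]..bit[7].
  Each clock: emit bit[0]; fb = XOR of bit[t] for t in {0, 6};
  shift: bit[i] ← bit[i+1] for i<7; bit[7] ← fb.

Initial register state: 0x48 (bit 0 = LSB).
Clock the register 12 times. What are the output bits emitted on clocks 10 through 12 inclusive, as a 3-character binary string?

011

reg_0 = 0x48
clock 1: out=0, reg = 0xA4
clock 2: out=0, reg = 0x52
clock 3: out=0, reg = 0xA9
clock 4: out=1, reg = 0xD4
clock 5: out=0, reg = 0xEA
clock 6: out=0, reg = 0xF5
clock 7: out=1, reg = 0x7A
clock 8: out=0, reg = 0xBD
clock 9: out=1, reg = 0xDE
clock 10: out=0, reg = 0xEF
clock 11: out=1, reg = 0x77
clock 12: out=1, reg = 0x3B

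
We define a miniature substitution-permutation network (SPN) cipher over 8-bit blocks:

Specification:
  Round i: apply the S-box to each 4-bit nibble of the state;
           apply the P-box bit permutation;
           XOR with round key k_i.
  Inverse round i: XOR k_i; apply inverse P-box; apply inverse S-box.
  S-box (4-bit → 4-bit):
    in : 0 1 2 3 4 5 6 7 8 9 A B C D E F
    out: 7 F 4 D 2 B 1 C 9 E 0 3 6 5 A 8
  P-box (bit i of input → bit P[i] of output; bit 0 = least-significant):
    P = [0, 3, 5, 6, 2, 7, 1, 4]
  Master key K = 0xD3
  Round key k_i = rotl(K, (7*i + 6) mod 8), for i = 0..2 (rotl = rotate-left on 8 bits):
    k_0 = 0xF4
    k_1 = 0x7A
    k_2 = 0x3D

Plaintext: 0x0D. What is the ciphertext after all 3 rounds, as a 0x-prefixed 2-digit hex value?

0x69

s_0 = plaintext = 0x0D
s_1 = Round(s_0, k_0) = 0x53
s_2 = Round(s_1, k_1) = 0x8F
s_3 = Round(s_2, k_2) = 0x69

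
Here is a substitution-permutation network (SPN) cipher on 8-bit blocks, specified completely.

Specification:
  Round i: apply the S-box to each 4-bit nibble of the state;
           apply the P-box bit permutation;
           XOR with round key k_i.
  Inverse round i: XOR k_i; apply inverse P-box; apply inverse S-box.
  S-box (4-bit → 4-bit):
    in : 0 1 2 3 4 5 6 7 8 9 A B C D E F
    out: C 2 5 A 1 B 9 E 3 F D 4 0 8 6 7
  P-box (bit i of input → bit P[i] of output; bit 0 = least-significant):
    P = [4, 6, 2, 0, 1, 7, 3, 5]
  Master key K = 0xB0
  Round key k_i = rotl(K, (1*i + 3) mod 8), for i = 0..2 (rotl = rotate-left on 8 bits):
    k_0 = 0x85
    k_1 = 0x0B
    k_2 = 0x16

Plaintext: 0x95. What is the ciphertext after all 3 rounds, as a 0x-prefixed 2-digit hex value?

s_0 = plaintext = 0x95
s_1 = Round(s_0, k_0) = 0x7E
s_2 = Round(s_1, k_1) = 0xE7
s_3 = Round(s_2, k_2) = 0xDB

0xDB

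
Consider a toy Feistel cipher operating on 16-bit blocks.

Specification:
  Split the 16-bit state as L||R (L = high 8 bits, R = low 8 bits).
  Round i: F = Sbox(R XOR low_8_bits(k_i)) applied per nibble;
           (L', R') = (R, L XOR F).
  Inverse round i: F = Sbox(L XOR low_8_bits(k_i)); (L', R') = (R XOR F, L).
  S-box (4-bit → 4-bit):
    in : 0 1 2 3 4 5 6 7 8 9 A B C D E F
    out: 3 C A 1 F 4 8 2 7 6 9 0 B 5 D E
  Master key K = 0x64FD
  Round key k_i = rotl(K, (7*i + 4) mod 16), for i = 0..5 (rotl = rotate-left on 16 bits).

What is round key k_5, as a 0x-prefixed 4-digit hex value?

0x7EB2

K = 0x64FD
k_0 = rotl(K, (7*0+4) mod 16) = rotl(K, 4) = 0x4FD6
k_1 = rotl(K, (7*1+4) mod 16) = rotl(K, 11) = 0xEB27
k_2 = rotl(K, (7*2+4) mod 16) = rotl(K, 2) = 0x93F5
k_3 = rotl(K, (7*3+4) mod 16) = rotl(K, 9) = 0xFAC9
k_4 = rotl(K, (7*4+4) mod 16) = rotl(K, 0) = 0x64FD
k_5 = rotl(K, (7*5+4) mod 16) = rotl(K, 7) = 0x7EB2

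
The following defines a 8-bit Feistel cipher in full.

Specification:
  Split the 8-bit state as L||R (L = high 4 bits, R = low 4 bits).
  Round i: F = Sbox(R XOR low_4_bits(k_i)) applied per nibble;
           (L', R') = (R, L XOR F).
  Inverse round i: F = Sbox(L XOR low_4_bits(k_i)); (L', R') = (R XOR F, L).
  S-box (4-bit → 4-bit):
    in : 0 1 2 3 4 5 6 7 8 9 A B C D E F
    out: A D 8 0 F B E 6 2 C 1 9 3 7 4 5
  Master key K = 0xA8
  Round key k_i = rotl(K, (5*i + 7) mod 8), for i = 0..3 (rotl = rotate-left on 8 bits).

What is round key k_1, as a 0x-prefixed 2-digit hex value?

K = 0xA8
k_0 = rotl(K, (5*0+7) mod 8) = rotl(K, 7) = 0x54
k_1 = rotl(K, (5*1+7) mod 8) = rotl(K, 4) = 0x8A

0x8A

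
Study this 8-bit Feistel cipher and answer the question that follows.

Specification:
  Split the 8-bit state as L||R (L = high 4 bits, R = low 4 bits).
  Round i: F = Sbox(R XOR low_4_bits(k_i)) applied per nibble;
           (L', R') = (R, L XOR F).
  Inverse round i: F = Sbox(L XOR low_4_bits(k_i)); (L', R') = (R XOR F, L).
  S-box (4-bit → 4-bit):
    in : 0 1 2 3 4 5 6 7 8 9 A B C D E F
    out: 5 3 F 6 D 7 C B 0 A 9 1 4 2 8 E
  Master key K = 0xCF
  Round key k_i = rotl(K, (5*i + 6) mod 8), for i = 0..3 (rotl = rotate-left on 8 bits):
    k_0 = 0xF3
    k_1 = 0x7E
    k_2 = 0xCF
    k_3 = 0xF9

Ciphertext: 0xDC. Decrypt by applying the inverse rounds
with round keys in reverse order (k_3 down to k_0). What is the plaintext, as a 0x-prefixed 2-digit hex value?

0x30

s_0 = ciphertext = 0xDC
s_1 = InvRound(s_0, k_3) = 0x1D
s_2 = InvRound(s_1, k_2) = 0x51
s_3 = InvRound(s_2, k_1) = 0x05
s_4 = InvRound(s_3, k_0) = 0x30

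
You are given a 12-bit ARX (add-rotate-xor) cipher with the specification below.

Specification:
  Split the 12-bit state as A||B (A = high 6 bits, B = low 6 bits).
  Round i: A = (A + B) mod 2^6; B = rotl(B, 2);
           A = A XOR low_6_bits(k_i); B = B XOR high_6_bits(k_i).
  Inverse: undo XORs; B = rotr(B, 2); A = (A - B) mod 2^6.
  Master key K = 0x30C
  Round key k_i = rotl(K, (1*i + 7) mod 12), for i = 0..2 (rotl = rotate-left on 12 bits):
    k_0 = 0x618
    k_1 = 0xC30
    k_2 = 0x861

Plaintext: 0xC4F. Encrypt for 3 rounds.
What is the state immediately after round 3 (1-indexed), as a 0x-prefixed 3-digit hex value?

s_0 = plaintext = 0xC4F
s_1 = Round(s_0, k_0) = 0x624
s_2 = Round(s_1, k_1) = 0x322
s_3 = Round(s_2, k_2) = 0x3EB

0x3EB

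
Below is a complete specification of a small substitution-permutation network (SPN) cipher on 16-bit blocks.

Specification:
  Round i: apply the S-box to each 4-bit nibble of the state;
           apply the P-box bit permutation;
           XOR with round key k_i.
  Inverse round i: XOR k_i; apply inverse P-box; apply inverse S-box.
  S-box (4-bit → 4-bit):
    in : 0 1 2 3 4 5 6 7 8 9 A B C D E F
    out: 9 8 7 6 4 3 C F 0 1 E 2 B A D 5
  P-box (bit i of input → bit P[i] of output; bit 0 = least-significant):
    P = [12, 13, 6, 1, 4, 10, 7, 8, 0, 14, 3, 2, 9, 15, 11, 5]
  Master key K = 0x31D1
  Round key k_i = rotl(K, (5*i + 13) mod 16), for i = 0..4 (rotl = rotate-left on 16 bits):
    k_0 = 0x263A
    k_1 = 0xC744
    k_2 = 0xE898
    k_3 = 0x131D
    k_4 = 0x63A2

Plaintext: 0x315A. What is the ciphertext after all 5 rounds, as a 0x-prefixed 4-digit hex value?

0xC12F

s_0 = plaintext = 0x315A
s_1 = Round(s_0, k_0) = 0x8A6C
s_2 = Round(s_1, k_1) = 0xB6CA
s_3 = Round(s_2, k_2) = 0x4DC6
s_4 = Round(s_3, k_3) = 0x5E4B
s_5 = Round(s_4, k_4) = 0xC12F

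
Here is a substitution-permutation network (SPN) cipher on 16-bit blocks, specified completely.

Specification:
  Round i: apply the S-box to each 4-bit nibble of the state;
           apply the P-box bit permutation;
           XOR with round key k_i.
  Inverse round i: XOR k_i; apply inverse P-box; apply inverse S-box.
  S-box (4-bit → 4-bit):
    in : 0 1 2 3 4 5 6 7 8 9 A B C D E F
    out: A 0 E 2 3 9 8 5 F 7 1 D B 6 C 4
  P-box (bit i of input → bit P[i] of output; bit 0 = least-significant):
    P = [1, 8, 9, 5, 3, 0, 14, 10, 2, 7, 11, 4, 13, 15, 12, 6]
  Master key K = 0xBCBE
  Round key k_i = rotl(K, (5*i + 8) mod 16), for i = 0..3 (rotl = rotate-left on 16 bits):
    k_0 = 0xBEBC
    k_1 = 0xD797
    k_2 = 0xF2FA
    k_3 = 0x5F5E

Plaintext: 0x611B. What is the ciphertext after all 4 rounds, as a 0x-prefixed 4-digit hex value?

0xC963

s_0 = plaintext = 0x611B
s_1 = Round(s_0, k_0) = 0xBCDE
s_2 = Round(s_1, k_1) = 0xA562
s_3 = Round(s_2, k_2) = 0xD5CE
s_4 = Round(s_3, k_3) = 0xC963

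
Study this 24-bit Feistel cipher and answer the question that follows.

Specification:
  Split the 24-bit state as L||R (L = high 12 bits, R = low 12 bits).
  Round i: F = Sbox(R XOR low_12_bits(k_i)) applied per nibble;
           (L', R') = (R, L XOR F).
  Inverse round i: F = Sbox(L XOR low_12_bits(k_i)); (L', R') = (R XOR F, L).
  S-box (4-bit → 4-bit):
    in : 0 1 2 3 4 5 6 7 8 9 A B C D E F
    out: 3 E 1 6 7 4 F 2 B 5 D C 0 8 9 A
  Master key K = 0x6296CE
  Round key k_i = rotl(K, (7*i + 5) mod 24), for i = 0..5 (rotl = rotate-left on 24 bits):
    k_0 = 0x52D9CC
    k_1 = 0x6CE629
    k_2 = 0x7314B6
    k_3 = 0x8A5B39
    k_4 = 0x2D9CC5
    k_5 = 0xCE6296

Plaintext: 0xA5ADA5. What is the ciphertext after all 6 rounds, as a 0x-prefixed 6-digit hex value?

s_0 = plaintext = 0xA5ADA5
s_1 = Round(s_0, k_0) = 0xDA5DAF
s_2 = Round(s_1, k_1) = 0xDAF11A
s_3 = Round(s_2, k_2) = 0x11A97F
s_4 = Round(s_3, k_3) = 0x97F065
s_5 = Round(s_4, k_4) = 0x0659AC
s_6 = Round(s_5, k_5) = 0x9ACC08

0x9ACC08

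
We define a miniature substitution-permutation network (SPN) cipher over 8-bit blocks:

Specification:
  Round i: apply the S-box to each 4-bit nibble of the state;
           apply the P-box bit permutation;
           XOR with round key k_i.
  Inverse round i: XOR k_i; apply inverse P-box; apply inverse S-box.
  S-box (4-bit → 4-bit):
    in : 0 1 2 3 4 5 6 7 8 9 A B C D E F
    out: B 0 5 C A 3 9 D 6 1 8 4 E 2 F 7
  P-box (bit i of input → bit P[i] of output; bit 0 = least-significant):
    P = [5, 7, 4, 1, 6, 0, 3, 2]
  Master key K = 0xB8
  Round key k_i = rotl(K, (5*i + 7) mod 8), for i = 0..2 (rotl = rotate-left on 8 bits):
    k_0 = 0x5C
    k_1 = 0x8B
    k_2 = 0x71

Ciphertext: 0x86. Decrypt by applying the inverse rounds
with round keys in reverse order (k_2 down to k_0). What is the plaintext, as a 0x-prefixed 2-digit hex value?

s_0 = ciphertext = 0x86
s_1 = InvRound(s_0, k_2) = 0x0E
s_2 = InvRound(s_1, k_1) = 0x4D
s_3 = InvRound(s_2, k_0) = 0xDB

0xDB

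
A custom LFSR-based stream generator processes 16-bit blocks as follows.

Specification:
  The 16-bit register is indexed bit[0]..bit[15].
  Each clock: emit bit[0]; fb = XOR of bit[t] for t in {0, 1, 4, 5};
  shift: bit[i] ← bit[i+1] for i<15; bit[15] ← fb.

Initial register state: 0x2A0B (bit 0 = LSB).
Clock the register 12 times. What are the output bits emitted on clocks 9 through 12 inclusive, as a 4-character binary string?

0101

reg_0 = 0x2A0B
clock 1: out=1, reg = 0x1505
clock 2: out=1, reg = 0x8A82
clock 3: out=0, reg = 0xC541
clock 4: out=1, reg = 0xE2A0
clock 5: out=0, reg = 0xF150
clock 6: out=0, reg = 0xF8A8
clock 7: out=0, reg = 0xFC54
clock 8: out=0, reg = 0xFE2A
clock 9: out=0, reg = 0x7F15
clock 10: out=1, reg = 0x3F8A
clock 11: out=0, reg = 0x9FC5
clock 12: out=1, reg = 0xCFE2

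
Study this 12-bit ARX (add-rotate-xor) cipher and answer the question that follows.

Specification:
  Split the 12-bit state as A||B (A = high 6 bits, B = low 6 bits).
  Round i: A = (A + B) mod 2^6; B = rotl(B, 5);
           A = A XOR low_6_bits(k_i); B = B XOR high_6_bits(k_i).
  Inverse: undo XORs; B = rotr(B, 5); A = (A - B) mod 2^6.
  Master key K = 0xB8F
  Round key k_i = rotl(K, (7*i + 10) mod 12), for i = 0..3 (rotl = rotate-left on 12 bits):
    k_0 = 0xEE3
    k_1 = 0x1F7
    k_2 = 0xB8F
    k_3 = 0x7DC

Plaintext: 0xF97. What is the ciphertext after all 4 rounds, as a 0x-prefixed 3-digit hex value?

s_0 = plaintext = 0xF97
s_1 = Round(s_0, k_0) = 0xD90
s_2 = Round(s_1, k_1) = 0xC4F
s_3 = Round(s_2, k_2) = 0x3C9
s_4 = Round(s_3, k_3) = 0x13B

0x13B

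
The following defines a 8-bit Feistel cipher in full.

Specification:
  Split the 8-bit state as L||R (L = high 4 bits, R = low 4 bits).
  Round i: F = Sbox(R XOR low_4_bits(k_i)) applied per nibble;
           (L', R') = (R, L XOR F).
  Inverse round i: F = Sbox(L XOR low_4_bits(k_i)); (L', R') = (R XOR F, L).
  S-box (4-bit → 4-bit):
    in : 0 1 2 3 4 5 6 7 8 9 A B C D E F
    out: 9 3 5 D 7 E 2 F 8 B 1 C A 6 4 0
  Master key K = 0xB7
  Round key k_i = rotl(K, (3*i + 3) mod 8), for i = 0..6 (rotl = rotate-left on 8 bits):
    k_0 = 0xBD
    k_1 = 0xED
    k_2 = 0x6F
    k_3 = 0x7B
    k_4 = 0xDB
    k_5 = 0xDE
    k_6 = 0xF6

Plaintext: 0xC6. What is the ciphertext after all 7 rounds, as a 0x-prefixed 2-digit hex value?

s_0 = plaintext = 0xC6
s_1 = Round(s_0, k_0) = 0x60
s_2 = Round(s_1, k_1) = 0x00
s_3 = Round(s_2, k_2) = 0x00
s_4 = Round(s_3, k_3) = 0x0C
s_5 = Round(s_4, k_4) = 0xCF
s_6 = Round(s_5, k_5) = 0xFF
s_7 = Round(s_6, k_6) = 0xF4

0xF4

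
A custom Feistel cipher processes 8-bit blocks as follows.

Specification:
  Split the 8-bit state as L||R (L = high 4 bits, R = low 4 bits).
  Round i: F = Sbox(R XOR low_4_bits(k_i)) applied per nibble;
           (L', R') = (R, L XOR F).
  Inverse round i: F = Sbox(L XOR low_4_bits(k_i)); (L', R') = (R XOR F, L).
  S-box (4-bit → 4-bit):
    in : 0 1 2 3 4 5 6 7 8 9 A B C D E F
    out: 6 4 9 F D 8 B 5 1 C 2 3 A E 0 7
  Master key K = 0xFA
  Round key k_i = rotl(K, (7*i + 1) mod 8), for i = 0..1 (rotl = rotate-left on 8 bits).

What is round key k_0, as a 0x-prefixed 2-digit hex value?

0xF5

K = 0xFA
k_0 = rotl(K, (7*0+1) mod 8) = rotl(K, 1) = 0xF5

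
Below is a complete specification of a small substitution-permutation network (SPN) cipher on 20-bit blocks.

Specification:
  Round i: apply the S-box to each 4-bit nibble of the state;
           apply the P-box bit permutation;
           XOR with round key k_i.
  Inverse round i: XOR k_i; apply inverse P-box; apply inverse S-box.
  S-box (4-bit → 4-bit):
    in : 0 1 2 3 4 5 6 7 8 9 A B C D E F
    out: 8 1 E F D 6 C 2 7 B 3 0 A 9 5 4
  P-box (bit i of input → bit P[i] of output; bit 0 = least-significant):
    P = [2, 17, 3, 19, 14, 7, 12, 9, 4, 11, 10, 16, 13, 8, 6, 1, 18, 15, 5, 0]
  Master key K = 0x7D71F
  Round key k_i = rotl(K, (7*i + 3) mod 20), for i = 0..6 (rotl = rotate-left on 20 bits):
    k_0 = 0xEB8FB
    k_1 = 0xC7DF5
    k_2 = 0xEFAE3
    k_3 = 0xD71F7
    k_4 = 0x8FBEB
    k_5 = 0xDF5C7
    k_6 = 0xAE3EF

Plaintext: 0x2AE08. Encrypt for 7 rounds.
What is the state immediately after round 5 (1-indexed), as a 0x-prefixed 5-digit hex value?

0x02BC5

s_0 = plaintext = 0x2AE08
s_1 = Round(s_0, k_0) = 0xC1FC6
s_2 = Round(s_1, k_1) = 0x4DB7C
s_3 = Round(s_2, k_2) = 0x0DA40
s_4 = Round(s_3, k_3) = 0x50BE4
s_5 = Round(s_4, k_4) = 0x02BC5
s_6 = Round(s_5, k_5) = 0xFF60C
s_7 = Round(s_6, k_6) = 0x1E58F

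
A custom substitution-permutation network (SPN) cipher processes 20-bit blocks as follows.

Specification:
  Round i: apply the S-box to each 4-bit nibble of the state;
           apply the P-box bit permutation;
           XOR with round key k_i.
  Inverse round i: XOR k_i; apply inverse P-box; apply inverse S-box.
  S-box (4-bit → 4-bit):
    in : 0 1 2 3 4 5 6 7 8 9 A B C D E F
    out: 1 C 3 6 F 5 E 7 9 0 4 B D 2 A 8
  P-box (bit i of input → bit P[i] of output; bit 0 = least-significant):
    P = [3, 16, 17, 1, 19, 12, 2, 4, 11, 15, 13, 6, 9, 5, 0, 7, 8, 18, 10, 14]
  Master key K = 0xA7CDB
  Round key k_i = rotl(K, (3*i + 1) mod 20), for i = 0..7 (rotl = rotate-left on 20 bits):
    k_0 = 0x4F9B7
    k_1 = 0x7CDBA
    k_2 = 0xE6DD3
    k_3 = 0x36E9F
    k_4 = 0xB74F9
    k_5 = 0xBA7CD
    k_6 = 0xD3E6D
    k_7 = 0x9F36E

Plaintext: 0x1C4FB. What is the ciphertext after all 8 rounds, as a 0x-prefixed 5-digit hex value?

0x1A2AD

s_0 = plaintext = 0x1C4FB
s_1 = Round(s_0, k_0) = 0x5176C
s_2 = Round(s_1, k_1) = 0x57025
s_3 = Round(s_2, k_2) = 0x472FA
s_4 = Round(s_3, k_3) = 0x5A1AE
s_5 = Round(s_4, k_4) = 0xA51BE
s_6 = Round(s_5, k_5) = 0x2919E
s_7 = Round(s_6, k_6) = 0x81F2F
s_8 = Round(s_7, k_7) = 0x1A2AD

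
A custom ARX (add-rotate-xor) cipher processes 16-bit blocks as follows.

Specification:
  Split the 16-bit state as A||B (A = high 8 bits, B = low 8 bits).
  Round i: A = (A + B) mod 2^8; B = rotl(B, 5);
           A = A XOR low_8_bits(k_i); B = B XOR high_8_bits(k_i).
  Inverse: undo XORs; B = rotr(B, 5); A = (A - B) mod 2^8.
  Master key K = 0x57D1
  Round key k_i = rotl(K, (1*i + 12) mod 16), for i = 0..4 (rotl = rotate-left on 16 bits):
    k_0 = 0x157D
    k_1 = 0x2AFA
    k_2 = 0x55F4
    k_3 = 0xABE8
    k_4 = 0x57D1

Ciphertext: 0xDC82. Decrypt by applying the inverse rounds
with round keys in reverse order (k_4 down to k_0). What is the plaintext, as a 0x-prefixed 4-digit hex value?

s_0 = ciphertext = 0xDC82
s_1 = InvRound(s_0, k_4) = 0x5FAE
s_2 = InvRound(s_1, k_3) = 0x8F28
s_3 = InvRound(s_2, k_2) = 0x90EB
s_4 = InvRound(s_3, k_1) = 0x5C0E
s_5 = InvRound(s_4, k_0) = 0x49D8

0x49D8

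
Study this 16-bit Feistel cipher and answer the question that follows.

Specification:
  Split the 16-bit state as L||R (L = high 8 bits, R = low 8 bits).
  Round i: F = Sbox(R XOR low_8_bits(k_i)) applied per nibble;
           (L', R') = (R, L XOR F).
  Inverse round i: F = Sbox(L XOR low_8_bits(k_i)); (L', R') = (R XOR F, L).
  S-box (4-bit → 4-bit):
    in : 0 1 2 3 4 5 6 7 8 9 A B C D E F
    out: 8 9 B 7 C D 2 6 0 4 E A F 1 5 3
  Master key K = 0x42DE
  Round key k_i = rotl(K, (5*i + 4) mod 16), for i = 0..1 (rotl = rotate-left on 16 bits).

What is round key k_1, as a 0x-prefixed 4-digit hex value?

K = 0x42DE
k_0 = rotl(K, (5*0+4) mod 16) = rotl(K, 4) = 0x2DE4
k_1 = rotl(K, (5*1+4) mod 16) = rotl(K, 9) = 0xBC85

0xBC85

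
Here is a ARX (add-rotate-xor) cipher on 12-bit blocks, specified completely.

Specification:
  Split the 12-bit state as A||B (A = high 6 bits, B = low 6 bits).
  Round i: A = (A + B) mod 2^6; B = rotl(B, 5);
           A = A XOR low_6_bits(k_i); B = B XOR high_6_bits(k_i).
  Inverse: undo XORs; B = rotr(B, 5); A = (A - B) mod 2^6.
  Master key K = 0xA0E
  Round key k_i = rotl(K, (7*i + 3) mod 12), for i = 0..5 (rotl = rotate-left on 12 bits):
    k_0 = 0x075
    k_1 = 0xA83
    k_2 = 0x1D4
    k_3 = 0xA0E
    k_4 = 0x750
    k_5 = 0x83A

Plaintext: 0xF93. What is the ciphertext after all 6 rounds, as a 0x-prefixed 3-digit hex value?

s_0 = plaintext = 0xF93
s_1 = Round(s_0, k_0) = 0x928
s_2 = Round(s_1, k_1) = 0x3FE
s_3 = Round(s_2, k_2) = 0x658
s_4 = Round(s_3, k_3) = 0xFE4
s_5 = Round(s_4, k_4) = 0xCCF
s_6 = Round(s_5, k_5) = 0xE07

0xE07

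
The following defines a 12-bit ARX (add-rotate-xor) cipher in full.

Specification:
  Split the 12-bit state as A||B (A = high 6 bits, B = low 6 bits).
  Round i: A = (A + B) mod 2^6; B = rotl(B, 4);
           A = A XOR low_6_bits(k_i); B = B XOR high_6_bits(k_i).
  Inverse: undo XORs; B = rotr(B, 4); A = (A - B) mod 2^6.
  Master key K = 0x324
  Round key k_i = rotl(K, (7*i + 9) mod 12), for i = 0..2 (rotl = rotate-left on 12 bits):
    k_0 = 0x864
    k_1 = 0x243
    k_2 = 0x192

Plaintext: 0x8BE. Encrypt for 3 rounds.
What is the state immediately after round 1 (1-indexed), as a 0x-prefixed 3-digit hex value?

0x10E

s_0 = plaintext = 0x8BE
s_1 = Round(s_0, k_0) = 0x10E
s_2 = Round(s_1, k_1) = 0x46A
s_3 = Round(s_2, k_2) = 0xA6C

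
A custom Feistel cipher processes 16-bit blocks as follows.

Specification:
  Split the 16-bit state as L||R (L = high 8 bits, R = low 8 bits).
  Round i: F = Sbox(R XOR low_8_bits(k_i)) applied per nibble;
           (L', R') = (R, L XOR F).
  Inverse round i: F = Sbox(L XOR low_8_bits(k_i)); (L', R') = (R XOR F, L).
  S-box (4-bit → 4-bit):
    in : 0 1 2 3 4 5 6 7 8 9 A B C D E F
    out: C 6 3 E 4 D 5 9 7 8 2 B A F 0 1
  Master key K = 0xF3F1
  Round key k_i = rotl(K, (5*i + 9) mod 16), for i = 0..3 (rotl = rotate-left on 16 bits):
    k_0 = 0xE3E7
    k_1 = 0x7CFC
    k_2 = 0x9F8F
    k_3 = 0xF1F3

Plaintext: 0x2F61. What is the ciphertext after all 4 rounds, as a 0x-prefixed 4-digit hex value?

0xF187

s_0 = plaintext = 0x2F61
s_1 = Round(s_0, k_0) = 0x615A
s_2 = Round(s_1, k_1) = 0x5A44
s_3 = Round(s_2, k_2) = 0x44F1
s_4 = Round(s_3, k_3) = 0xF187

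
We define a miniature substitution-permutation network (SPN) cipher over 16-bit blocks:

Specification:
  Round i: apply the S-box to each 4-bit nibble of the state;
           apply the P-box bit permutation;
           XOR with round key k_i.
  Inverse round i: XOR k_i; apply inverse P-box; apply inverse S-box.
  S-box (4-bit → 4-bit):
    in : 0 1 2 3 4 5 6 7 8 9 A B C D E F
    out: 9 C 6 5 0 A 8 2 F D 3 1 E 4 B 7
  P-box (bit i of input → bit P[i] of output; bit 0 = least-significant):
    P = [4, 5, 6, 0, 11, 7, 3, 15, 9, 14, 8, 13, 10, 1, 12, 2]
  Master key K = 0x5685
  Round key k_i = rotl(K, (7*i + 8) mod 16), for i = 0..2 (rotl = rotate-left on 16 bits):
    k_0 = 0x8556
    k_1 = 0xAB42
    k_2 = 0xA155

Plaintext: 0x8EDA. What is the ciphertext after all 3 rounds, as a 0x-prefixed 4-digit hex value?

s_0 = plaintext = 0x8EDA
s_1 = Round(s_0, k_0) = 0xF368
s_2 = Round(s_1, k_1) = 0x3C31
s_3 = Round(s_2, k_2) = 0xDC1C

0xDC1C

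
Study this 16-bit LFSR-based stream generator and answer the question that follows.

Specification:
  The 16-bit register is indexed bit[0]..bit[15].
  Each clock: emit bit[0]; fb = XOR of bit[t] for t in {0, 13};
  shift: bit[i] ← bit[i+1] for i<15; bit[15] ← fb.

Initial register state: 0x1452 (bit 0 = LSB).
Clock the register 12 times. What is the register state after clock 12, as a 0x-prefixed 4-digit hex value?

reg_0 = 0x1452
clock 1: out=0, reg = 0x0A29
clock 2: out=1, reg = 0x8514
clock 3: out=0, reg = 0x428A
clock 4: out=0, reg = 0x2145
clock 5: out=1, reg = 0x10A2
clock 6: out=0, reg = 0x0851
clock 7: out=1, reg = 0x8428
clock 8: out=0, reg = 0x4214
clock 9: out=0, reg = 0x210A
clock 10: out=0, reg = 0x9085
clock 11: out=1, reg = 0xC842
clock 12: out=0, reg = 0x6421

0x6421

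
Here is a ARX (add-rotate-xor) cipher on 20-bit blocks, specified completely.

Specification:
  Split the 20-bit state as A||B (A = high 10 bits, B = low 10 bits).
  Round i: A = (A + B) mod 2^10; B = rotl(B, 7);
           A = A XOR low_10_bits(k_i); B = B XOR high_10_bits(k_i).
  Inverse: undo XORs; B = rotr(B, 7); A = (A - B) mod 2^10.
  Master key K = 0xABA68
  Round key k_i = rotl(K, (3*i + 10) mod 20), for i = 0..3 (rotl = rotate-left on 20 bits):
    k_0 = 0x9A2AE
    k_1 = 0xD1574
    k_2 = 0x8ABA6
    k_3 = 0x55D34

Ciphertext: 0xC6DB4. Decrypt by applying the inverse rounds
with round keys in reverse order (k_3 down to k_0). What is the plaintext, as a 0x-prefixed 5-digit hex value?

0x488A9

s_0 = ciphertext = 0xC6DB4
s_1 = InvRound(s_0, k_3) = 0xC5B19
s_2 = InvRound(s_1, k_2) = 0xC599A
s_3 = InvRound(s_2, k_1) = 0xD96FD
s_4 = InvRound(s_3, k_0) = 0x488A9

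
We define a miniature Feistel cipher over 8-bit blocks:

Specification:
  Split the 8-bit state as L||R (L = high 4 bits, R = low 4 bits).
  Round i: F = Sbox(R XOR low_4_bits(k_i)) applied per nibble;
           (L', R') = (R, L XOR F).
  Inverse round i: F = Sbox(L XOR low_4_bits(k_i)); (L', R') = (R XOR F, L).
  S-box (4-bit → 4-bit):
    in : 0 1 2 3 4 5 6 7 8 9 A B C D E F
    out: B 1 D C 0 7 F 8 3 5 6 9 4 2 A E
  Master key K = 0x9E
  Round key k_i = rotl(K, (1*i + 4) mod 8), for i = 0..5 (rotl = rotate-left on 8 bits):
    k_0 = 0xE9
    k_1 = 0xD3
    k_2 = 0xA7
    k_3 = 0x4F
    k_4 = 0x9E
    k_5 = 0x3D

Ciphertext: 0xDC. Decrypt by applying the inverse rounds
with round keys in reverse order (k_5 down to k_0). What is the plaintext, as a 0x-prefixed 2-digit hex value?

s_0 = ciphertext = 0xDC
s_1 = InvRound(s_0, k_5) = 0x7D
s_2 = InvRound(s_1, k_4) = 0x87
s_3 = InvRound(s_2, k_3) = 0xF8
s_4 = InvRound(s_3, k_2) = 0xBF
s_5 = InvRound(s_4, k_1) = 0xCB
s_6 = InvRound(s_5, k_0) = 0xCC

0xCC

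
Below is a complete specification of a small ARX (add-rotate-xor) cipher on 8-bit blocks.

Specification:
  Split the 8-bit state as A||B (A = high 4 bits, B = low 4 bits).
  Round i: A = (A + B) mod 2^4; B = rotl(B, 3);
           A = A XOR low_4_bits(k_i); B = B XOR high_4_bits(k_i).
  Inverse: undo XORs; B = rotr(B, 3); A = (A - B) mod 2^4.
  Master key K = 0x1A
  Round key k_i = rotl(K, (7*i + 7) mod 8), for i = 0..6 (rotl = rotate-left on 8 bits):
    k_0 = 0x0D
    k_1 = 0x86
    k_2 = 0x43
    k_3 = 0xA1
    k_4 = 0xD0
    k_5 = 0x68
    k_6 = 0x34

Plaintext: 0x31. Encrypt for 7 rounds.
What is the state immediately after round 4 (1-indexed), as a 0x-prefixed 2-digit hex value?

0x3B

s_0 = plaintext = 0x31
s_1 = Round(s_0, k_0) = 0x98
s_2 = Round(s_1, k_1) = 0x7C
s_3 = Round(s_2, k_2) = 0x02
s_4 = Round(s_3, k_3) = 0x3B
s_5 = Round(s_4, k_4) = 0xE0
s_6 = Round(s_5, k_5) = 0x66
s_7 = Round(s_6, k_6) = 0x80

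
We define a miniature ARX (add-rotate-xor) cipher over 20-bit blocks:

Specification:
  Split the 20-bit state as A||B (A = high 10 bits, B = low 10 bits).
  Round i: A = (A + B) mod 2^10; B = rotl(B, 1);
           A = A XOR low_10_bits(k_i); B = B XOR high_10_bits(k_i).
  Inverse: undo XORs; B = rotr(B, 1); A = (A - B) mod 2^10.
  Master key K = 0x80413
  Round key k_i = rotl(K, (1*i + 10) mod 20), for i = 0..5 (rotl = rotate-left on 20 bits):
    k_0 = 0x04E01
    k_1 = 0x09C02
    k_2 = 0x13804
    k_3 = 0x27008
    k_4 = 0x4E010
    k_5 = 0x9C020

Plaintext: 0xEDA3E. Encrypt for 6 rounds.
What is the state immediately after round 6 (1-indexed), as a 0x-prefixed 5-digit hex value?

0x757B3

s_0 = plaintext = 0xEDA3E
s_1 = Round(s_0, k_0) = 0xFD46E
s_2 = Round(s_1, k_1) = 0x184FB
s_3 = Round(s_2, k_2) = 0x561B8
s_4 = Round(s_3, k_3) = 0xC63EC
s_5 = Round(s_4, k_4) = 0xC52E1
s_6 = Round(s_5, k_5) = 0x757B3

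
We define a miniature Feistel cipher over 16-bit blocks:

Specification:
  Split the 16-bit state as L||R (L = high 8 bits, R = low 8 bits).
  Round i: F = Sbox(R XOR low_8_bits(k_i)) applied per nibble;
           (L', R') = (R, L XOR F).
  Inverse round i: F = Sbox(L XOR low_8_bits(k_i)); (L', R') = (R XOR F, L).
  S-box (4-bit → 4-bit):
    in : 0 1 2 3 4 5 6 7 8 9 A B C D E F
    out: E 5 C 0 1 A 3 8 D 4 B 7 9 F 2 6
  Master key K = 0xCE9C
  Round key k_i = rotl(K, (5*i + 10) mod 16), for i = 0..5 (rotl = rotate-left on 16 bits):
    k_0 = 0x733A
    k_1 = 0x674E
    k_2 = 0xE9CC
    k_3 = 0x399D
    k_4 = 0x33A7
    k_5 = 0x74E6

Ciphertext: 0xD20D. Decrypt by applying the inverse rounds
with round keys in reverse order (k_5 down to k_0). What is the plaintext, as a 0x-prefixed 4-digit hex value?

s_0 = ciphertext = 0xD20D
s_1 = InvRound(s_0, k_5) = 0x0CD2
s_2 = InvRound(s_1, k_4) = 0x650C
s_3 = InvRound(s_2, k_3) = 0x6165
s_4 = InvRound(s_3, k_2) = 0xDA61
s_5 = InvRound(s_4, k_1) = 0x20DA
s_6 = InvRound(s_5, k_0) = 0x8120

0x8120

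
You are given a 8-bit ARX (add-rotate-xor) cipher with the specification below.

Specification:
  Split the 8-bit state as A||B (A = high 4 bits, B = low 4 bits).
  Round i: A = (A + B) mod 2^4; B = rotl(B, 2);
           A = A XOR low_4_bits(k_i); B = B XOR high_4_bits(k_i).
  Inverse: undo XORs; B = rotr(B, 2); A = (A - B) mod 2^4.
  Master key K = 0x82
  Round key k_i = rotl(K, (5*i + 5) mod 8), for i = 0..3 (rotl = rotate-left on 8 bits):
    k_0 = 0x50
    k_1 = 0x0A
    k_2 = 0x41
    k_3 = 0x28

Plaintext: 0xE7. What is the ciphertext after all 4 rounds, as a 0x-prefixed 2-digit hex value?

s_0 = plaintext = 0xE7
s_1 = Round(s_0, k_0) = 0x58
s_2 = Round(s_1, k_1) = 0x72
s_3 = Round(s_2, k_2) = 0x8C
s_4 = Round(s_3, k_3) = 0xC1

0xC1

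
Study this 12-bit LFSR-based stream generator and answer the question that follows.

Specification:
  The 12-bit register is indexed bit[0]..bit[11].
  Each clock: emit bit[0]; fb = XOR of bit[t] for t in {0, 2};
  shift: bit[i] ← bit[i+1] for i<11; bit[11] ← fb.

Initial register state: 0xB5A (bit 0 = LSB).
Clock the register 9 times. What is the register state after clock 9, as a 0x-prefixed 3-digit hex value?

reg_0 = 0xB5A
clock 1: out=0, reg = 0x5AD
clock 2: out=1, reg = 0x2D6
clock 3: out=0, reg = 0x96B
clock 4: out=1, reg = 0xCB5
clock 5: out=1, reg = 0x65A
clock 6: out=0, reg = 0x32D
clock 7: out=1, reg = 0x196
clock 8: out=0, reg = 0x8CB
clock 9: out=1, reg = 0xC65

0xC65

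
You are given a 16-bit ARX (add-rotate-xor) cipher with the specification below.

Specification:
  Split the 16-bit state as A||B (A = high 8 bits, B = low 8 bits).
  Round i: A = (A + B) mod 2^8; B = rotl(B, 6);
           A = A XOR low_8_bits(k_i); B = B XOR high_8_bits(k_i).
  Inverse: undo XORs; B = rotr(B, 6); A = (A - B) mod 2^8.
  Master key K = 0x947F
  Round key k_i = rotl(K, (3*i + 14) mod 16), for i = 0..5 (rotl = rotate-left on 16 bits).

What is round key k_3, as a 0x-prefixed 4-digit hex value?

0x3FCA

K = 0x947F
k_0 = rotl(K, (3*0+14) mod 16) = rotl(K, 14) = 0xE51F
k_1 = rotl(K, (3*1+14) mod 16) = rotl(K, 1) = 0x28FF
k_2 = rotl(K, (3*2+14) mod 16) = rotl(K, 4) = 0x47F9
k_3 = rotl(K, (3*3+14) mod 16) = rotl(K, 7) = 0x3FCA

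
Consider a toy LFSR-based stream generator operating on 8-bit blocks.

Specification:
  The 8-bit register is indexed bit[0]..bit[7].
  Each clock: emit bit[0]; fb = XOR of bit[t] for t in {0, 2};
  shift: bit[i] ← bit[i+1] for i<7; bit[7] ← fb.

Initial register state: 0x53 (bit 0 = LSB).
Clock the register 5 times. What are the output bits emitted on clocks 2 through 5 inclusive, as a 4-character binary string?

1001

reg_0 = 0x53
clock 1: out=1, reg = 0xA9
clock 2: out=1, reg = 0xD4
clock 3: out=0, reg = 0xEA
clock 4: out=0, reg = 0x75
clock 5: out=1, reg = 0x3A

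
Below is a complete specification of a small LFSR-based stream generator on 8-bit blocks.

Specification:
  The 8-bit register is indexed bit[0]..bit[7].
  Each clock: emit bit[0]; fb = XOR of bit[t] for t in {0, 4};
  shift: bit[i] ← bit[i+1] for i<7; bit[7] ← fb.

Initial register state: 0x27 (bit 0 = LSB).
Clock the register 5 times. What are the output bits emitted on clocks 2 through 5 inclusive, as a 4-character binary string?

1100

reg_0 = 0x27
clock 1: out=1, reg = 0x93
clock 2: out=1, reg = 0x49
clock 3: out=1, reg = 0xA4
clock 4: out=0, reg = 0x52
clock 5: out=0, reg = 0xA9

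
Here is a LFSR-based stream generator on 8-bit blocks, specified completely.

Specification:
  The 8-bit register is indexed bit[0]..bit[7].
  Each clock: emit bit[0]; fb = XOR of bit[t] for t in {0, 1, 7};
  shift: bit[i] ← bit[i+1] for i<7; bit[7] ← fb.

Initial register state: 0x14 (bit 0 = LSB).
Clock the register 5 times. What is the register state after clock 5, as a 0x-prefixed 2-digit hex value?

reg_0 = 0x14
clock 1: out=0, reg = 0x0A
clock 2: out=0, reg = 0x85
clock 3: out=1, reg = 0x42
clock 4: out=0, reg = 0xA1
clock 5: out=1, reg = 0x50

0x50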